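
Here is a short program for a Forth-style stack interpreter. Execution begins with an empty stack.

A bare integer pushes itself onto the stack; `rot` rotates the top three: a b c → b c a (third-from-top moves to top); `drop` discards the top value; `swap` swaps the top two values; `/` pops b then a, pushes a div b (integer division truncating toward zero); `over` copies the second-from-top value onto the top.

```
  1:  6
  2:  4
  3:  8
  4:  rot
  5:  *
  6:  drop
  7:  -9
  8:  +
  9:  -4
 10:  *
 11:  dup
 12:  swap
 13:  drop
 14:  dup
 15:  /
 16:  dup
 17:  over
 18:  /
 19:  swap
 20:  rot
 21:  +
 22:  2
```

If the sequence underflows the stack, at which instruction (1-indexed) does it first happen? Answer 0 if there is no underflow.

6    -> [6]
4    -> [6, 4]
8    -> [6, 4, 8]
rot  -> [4, 8, 6]
*    -> [4, 48]
drop -> [4]
-9   -> [4, -9]
+    -> [-5]
-4   -> [-5, -4]
*    -> [20]
dup  -> [20, 20]
swap -> [20, 20]
drop -> [20]
dup  -> [20, 20]
/    -> [1]
dup  -> [1, 1]
over -> [1, 1, 1]
/    -> [1, 1]
swap -> [1, 1]
rot  — needs 3 operands, stack has 2 → underflow

20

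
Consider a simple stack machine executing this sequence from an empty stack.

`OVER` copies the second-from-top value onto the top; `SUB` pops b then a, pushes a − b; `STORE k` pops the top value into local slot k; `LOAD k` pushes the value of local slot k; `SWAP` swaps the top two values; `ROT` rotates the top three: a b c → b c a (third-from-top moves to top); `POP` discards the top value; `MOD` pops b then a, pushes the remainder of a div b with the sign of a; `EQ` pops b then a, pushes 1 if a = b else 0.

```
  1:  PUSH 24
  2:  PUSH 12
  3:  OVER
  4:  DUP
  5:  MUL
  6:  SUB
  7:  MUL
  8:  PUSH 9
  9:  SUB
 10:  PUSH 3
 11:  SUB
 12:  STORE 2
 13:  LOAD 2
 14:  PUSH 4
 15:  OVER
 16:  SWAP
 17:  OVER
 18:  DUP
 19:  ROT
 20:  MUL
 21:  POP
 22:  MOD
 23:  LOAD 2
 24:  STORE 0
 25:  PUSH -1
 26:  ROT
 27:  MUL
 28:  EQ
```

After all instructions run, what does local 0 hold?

-13548

PUSH 24 : [24]
PUSH 12 : [24, 12]
OVER    : [24, 12, 24]
DUP     : [24, 12, 24, 24]
MUL     : [24, 12, 576]
SUB     : [24, -564]
MUL     : [-13536]
PUSH 9  : [-13536, 9]
SUB     : [-13545]
PUSH 3  : [-13545, 3]
SUB     : [-13548]
STORE 2 : []
LOAD 2  : [-13548]
PUSH 4  : [-13548, 4]
OVER    : [-13548, 4, -13548]
SWAP    : [-13548, -13548, 4]
OVER    : [-13548, -13548, 4, -13548]
DUP     : [-13548, -13548, 4, -13548, -13548]
ROT     : [-13548, -13548, -13548, -13548, 4]
MUL     : [-13548, -13548, -13548, -54192]
POP     : [-13548, -13548, -13548]
MOD     : [-13548, 0]
LOAD 2  : [-13548, 0, -13548]
STORE 0 : [-13548, 0]
PUSH -1 : [-13548, 0, -1]
ROT     : [0, -1, -13548]
MUL     : [0, 13548]
EQ      : [0]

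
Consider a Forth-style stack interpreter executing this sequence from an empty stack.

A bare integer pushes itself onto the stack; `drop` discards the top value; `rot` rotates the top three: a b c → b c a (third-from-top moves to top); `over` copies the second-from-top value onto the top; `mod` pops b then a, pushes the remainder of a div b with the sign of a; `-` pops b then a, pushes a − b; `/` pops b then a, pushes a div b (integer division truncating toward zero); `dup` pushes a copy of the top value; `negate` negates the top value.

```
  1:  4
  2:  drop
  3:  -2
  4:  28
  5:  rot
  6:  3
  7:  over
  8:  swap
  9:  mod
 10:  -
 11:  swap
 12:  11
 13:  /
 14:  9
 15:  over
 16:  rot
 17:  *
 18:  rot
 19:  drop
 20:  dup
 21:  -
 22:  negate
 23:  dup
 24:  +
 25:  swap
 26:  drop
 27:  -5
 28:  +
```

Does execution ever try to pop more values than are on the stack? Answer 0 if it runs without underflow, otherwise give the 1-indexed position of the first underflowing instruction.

5

4    : 4
drop : (empty)
-2   : -2
28   : -2 28
rot  — needs 3 operands, stack has 2 → underflow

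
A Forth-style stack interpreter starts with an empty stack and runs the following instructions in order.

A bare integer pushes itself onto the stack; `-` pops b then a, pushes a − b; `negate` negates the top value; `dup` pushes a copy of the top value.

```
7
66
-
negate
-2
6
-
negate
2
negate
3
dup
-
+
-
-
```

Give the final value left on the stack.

7       [7]
66      [7, 66]
-       [-59]
negate  [59]
-2      [59, -2]
6       [59, -2, 6]
-       [59, -8]
negate  [59, 8]
2       [59, 8, 2]
negate  [59, 8, -2]
3       [59, 8, -2, 3]
dup     [59, 8, -2, 3, 3]
-       [59, 8, -2, 0]
+       [59, 8, -2]
-       [59, 10]
-       [49]

49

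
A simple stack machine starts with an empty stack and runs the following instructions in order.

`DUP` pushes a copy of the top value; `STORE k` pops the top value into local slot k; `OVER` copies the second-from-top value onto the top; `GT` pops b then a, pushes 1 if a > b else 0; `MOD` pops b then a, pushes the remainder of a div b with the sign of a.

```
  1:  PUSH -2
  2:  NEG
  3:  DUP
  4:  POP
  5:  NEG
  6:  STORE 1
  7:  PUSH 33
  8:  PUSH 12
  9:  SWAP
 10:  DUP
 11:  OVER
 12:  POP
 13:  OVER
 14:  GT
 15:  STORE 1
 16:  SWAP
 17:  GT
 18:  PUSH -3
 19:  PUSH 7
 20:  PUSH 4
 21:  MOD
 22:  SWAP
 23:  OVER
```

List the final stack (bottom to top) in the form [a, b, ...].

[1, 3, -3, 3]

PUSH -2 -> -2
NEG     -> 2
DUP     -> 2 2
POP     -> 2
NEG     -> -2
STORE 1 -> (empty)
PUSH 33 -> 33
PUSH 12 -> 33 12
SWAP    -> 12 33
DUP     -> 12 33 33
OVER    -> 12 33 33 33
POP     -> 12 33 33
OVER    -> 12 33 33 33
GT      -> 12 33 0
STORE 1 -> 12 33
SWAP    -> 33 12
GT      -> 1
PUSH -3 -> 1 -3
PUSH 7  -> 1 -3 7
PUSH 4  -> 1 -3 7 4
MOD     -> 1 -3 3
SWAP    -> 1 3 -3
OVER    -> 1 3 -3 3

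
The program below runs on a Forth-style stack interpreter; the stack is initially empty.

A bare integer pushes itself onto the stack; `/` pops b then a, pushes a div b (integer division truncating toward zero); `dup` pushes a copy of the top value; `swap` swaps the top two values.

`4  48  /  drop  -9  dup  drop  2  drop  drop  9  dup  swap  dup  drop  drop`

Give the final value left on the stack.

4     4
48    4 48
/     0
drop  (empty)
-9    -9
dup   -9 -9
drop  -9
2     -9 2
drop  -9
drop  (empty)
9     9
dup   9 9
swap  9 9
dup   9 9 9
drop  9 9
drop  9

9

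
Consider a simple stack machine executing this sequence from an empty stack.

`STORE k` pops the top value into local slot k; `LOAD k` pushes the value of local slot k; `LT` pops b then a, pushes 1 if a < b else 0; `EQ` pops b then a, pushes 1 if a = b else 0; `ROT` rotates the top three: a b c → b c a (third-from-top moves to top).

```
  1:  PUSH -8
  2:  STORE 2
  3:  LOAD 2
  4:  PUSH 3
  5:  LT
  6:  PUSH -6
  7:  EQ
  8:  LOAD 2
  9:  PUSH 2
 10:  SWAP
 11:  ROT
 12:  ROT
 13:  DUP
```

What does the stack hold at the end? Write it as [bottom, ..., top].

PUSH -8  -8
STORE 2  (empty)
LOAD 2   -8
PUSH 3   -8 3
LT       1
PUSH -6  1 -6
EQ       0
LOAD 2   0 -8
PUSH 2   0 -8 2
SWAP     0 2 -8
ROT      2 -8 0
ROT      -8 0 2
DUP      -8 0 2 2

[-8, 0, 2, 2]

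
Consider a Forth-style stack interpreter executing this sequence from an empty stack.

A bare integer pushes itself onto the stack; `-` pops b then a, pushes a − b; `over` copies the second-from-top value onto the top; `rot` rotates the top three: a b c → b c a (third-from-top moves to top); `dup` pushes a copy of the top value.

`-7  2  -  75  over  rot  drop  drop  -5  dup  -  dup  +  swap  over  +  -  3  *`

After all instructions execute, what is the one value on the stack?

-225

-7   : -7
2    : -7 2
-    : -9
75   : -9 75
over : -9 75 -9
rot  : 75 -9 -9
drop : 75 -9
drop : 75
-5   : 75 -5
dup  : 75 -5 -5
-    : 75 0
dup  : 75 0 0
+    : 75 0
swap : 0 75
over : 0 75 0
+    : 0 75
-    : -75
3    : -75 3
*    : -225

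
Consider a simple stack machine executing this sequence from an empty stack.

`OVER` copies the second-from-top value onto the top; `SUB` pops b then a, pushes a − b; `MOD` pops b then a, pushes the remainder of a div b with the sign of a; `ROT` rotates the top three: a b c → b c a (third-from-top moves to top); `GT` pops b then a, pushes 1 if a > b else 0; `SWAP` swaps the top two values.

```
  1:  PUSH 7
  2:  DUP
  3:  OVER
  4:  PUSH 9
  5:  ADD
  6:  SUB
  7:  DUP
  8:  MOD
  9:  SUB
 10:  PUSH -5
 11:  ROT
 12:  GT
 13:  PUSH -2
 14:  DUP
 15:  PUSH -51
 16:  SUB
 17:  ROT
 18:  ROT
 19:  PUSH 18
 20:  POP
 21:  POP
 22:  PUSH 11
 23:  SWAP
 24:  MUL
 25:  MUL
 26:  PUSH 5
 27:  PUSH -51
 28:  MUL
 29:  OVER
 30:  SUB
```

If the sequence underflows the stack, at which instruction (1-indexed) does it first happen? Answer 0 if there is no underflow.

PUSH 7  : [7]
DUP     : [7, 7]
OVER    : [7, 7, 7]
PUSH 9  : [7, 7, 7, 9]
ADD     : [7, 7, 16]
SUB     : [7, -9]
DUP     : [7, -9, -9]
MOD     : [7, 0]
SUB     : [7]
PUSH -5 : [7, -5]
ROT  — needs 3 operands, stack has 2 → underflow

11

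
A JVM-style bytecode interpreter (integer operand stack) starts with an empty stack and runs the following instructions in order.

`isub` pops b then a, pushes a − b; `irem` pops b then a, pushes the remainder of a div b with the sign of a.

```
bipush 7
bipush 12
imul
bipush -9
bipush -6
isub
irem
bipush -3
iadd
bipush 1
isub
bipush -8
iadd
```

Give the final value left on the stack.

-12

bipush 7  → [7]
bipush 12 → [7, 12]
imul      → [84]
bipush -9 → [84, -9]
bipush -6 → [84, -9, -6]
isub      → [84, -3]
irem      → [0]
bipush -3 → [0, -3]
iadd      → [-3]
bipush 1  → [-3, 1]
isub      → [-4]
bipush -8 → [-4, -8]
iadd      → [-12]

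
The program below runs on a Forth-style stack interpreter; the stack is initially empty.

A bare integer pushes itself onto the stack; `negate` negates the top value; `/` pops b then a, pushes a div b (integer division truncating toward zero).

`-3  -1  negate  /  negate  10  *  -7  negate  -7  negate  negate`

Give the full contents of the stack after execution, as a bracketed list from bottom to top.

-3     : -3
-1     : -3 -1
negate : -3 1
/      : -3
negate : 3
10     : 3 10
*      : 30
-7     : 30 -7
negate : 30 7
-7     : 30 7 -7
negate : 30 7 7
negate : 30 7 -7

[30, 7, -7]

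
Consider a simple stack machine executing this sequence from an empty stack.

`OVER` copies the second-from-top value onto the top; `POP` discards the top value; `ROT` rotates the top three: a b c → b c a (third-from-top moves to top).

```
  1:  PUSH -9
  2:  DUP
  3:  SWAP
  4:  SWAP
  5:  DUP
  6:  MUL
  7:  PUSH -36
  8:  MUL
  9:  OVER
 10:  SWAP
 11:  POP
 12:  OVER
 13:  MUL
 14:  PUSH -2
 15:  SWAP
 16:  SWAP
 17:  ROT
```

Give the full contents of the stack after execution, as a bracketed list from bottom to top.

PUSH -9  : -9
DUP      : -9 -9
SWAP     : -9 -9
SWAP     : -9 -9
DUP      : -9 -9 -9
MUL      : -9 81
PUSH -36 : -9 81 -36
MUL      : -9 -2916
OVER     : -9 -2916 -9
SWAP     : -9 -9 -2916
POP      : -9 -9
OVER     : -9 -9 -9
MUL      : -9 81
PUSH -2  : -9 81 -2
SWAP     : -9 -2 81
SWAP     : -9 81 -2
ROT      : 81 -2 -9

[81, -2, -9]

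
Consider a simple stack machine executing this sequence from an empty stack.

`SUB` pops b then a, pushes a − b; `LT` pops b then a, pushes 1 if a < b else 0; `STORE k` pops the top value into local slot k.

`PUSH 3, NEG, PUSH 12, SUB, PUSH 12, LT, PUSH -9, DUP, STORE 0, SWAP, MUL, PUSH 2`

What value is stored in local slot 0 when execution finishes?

-9

PUSH 3   3
NEG      -3
PUSH 12  -3 12
SUB      -15
PUSH 12  -15 12
LT       1
PUSH -9  1 -9
DUP      1 -9 -9
STORE 0  1 -9
SWAP     -9 1
MUL      -9
PUSH 2   -9 2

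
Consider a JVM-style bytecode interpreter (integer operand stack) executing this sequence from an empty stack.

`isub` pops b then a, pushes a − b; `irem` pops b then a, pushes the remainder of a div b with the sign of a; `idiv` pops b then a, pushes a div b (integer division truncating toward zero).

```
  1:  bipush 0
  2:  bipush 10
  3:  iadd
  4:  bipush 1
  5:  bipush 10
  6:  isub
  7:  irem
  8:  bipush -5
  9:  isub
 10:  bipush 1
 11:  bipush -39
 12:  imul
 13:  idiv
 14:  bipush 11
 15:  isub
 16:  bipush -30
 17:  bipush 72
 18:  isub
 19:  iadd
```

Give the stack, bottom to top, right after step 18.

[-11, -102]

bipush 0   → 0
bipush 10  → 0 10
iadd       → 10
bipush 1   → 10 1
bipush 10  → 10 1 10
isub       → 10 -9
irem       → 1
bipush -5  → 1 -5
isub       → 6
bipush 1   → 6 1
bipush -39 → 6 1 -39
imul       → 6 -39
idiv       → 0
bipush 11  → 0 11
isub       → -11
bipush -30 → -11 -30
bipush 72  → -11 -30 72
isub       → -11 -102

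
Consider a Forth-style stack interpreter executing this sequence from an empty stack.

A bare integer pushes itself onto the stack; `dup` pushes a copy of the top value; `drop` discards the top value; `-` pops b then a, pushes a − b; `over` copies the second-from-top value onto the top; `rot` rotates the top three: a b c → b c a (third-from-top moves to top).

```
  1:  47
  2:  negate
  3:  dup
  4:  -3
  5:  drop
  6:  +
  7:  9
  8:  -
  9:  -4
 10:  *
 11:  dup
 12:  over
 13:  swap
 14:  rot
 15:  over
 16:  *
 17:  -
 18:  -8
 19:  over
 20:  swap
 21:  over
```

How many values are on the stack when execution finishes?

5

47     : 47
negate : -47
dup    : -47 -47
-3     : -47 -47 -3
drop   : -47 -47
+      : -94
9      : -94 9
-      : -103
-4     : -103 -4
*      : 412
dup    : 412 412
over   : 412 412 412
swap   : 412 412 412
rot    : 412 412 412
over   : 412 412 412 412
*      : 412 412 169744
-      : 412 -169332
-8     : 412 -169332 -8
over   : 412 -169332 -8 -169332
swap   : 412 -169332 -169332 -8
over   : 412 -169332 -169332 -8 -169332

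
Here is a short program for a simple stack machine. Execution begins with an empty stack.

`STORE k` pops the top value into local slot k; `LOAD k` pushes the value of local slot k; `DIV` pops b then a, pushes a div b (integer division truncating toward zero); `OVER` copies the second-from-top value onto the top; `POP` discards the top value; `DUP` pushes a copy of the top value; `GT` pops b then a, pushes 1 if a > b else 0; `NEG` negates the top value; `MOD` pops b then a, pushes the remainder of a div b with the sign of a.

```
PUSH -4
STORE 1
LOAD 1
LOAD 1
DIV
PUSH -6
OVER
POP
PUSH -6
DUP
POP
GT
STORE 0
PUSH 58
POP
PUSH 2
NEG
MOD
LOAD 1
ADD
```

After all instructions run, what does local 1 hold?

PUSH -4 : [-4]
STORE 1 : []
LOAD 1  : [-4]
LOAD 1  : [-4, -4]
DIV     : [1]
PUSH -6 : [1, -6]
OVER    : [1, -6, 1]
POP     : [1, -6]
PUSH -6 : [1, -6, -6]
DUP     : [1, -6, -6, -6]
POP     : [1, -6, -6]
GT      : [1, 0]
STORE 0 : [1]
PUSH 58 : [1, 58]
POP     : [1]
PUSH 2  : [1, 2]
NEG     : [1, -2]
MOD     : [1]
LOAD 1  : [1, -4]
ADD     : [-3]

-4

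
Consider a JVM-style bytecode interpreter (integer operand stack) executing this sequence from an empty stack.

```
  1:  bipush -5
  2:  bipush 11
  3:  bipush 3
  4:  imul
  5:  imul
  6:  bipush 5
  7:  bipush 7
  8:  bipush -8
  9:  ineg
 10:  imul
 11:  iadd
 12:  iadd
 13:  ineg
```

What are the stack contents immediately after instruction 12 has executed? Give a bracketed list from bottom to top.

[-104]

bipush -5 : [-5]
bipush 11 : [-5, 11]
bipush 3  : [-5, 11, 3]
imul      : [-5, 33]
imul      : [-165]
bipush 5  : [-165, 5]
bipush 7  : [-165, 5, 7]
bipush -8 : [-165, 5, 7, -8]
ineg      : [-165, 5, 7, 8]
imul      : [-165, 5, 56]
iadd      : [-165, 61]
iadd      : [-104]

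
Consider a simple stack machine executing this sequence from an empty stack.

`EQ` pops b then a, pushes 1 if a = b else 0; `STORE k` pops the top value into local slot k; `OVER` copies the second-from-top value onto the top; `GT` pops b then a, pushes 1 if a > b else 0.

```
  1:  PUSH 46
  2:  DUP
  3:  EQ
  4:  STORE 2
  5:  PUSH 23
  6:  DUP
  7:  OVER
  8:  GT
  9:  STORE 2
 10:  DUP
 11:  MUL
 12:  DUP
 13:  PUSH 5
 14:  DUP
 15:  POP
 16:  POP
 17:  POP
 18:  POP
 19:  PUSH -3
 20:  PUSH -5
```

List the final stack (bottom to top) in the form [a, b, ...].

PUSH 46 → 46
DUP     → 46 46
EQ      → 1
STORE 2 → (empty)
PUSH 23 → 23
DUP     → 23 23
OVER    → 23 23 23
GT      → 23 0
STORE 2 → 23
DUP     → 23 23
MUL     → 529
DUP     → 529 529
PUSH 5  → 529 529 5
DUP     → 529 529 5 5
POP     → 529 529 5
POP     → 529 529
POP     → 529
POP     → (empty)
PUSH -3 → -3
PUSH -5 → -3 -5

[-3, -5]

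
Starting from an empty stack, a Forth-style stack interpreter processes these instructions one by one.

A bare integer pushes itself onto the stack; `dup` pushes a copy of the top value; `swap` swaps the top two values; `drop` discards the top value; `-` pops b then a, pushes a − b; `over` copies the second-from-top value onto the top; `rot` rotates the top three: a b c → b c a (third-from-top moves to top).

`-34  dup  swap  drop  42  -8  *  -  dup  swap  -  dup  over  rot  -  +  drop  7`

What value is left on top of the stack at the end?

-34   -34
dup   -34 -34
swap  -34 -34
drop  -34
42    -34 42
-8    -34 42 -8
*     -34 -336
-     302
dup   302 302
swap  302 302
-     0
dup   0 0
over  0 0 0
rot   0 0 0
-     0 0
+     0
drop  (empty)
7     7

7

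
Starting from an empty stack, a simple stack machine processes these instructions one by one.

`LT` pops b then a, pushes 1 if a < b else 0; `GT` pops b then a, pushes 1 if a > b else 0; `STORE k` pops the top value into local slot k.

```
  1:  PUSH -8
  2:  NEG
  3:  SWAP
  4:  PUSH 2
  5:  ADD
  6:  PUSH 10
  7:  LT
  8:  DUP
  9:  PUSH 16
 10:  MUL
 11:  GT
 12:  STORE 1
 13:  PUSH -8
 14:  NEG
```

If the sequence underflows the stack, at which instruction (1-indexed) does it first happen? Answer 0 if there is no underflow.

PUSH -8 -> [-8]
NEG     -> [8]
SWAP  — needs 2 operands, stack has 1 → underflow

3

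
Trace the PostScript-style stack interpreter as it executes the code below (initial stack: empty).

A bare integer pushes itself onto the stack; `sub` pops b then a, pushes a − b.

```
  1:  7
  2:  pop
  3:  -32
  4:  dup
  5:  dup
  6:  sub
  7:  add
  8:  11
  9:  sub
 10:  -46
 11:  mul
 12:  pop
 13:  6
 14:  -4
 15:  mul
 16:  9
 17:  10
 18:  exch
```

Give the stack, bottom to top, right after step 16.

[-24, 9]

7    [7]
pop  []
-32  [-32]
dup  [-32, -32]
dup  [-32, -32, -32]
sub  [-32, 0]
add  [-32]
11   [-32, 11]
sub  [-43]
-46  [-43, -46]
mul  [1978]
pop  []
6    [6]
-4   [6, -4]
mul  [-24]
9    [-24, 9]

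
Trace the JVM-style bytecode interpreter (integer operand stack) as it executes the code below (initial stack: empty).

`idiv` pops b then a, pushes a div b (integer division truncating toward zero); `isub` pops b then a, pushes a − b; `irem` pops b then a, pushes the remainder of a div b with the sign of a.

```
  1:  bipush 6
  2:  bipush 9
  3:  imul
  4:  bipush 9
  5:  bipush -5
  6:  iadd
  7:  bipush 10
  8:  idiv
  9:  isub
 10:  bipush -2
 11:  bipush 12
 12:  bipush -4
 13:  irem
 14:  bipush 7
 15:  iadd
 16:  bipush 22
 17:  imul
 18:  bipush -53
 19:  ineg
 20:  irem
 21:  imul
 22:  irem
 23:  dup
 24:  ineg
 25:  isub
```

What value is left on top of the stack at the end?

bipush 6   -> 6
bipush 9   -> 6 9
imul       -> 54
bipush 9   -> 54 9
bipush -5  -> 54 9 -5
iadd       -> 54 4
bipush 10  -> 54 4 10
idiv       -> 54 0
isub       -> 54
bipush -2  -> 54 -2
bipush 12  -> 54 -2 12
bipush -4  -> 54 -2 12 -4
irem       -> 54 -2 0
bipush 7   -> 54 -2 0 7
iadd       -> 54 -2 7
bipush 22  -> 54 -2 7 22
imul       -> 54 -2 154
bipush -53 -> 54 -2 154 -53
ineg       -> 54 -2 154 53
irem       -> 54 -2 48
imul       -> 54 -96
irem       -> 54
dup        -> 54 54
ineg       -> 54 -54
isub       -> 108

108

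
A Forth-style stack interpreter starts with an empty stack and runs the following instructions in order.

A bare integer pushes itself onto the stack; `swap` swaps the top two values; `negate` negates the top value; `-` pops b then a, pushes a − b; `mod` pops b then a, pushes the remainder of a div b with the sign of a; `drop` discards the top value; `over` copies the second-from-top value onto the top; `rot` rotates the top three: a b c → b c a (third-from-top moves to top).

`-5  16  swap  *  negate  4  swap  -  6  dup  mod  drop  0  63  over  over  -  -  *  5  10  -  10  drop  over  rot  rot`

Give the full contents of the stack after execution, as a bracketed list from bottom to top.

[-76, 0, 0, -5]

-5      [-5]
16      [-5, 16]
swap    [16, -5]
*       [-80]
negate  [80]
4       [80, 4]
swap    [4, 80]
-       [-76]
6       [-76, 6]
dup     [-76, 6, 6]
mod     [-76, 0]
drop    [-76]
0       [-76, 0]
63      [-76, 0, 63]
over    [-76, 0, 63, 0]
over    [-76, 0, 63, 0, 63]
-       [-76, 0, 63, -63]
-       [-76, 0, 126]
*       [-76, 0]
5       [-76, 0, 5]
10      [-76, 0, 5, 10]
-       [-76, 0, -5]
10      [-76, 0, -5, 10]
drop    [-76, 0, -5]
over    [-76, 0, -5, 0]
rot     [-76, -5, 0, 0]
rot     [-76, 0, 0, -5]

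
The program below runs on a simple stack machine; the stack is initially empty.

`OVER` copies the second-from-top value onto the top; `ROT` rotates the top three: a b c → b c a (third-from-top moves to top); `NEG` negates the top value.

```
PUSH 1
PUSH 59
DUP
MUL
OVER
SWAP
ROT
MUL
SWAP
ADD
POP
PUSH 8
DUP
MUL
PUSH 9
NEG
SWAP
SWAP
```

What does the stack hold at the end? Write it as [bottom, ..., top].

PUSH 1  : 1
PUSH 59 : 1 59
DUP     : 1 59 59
MUL     : 1 3481
OVER    : 1 3481 1
SWAP    : 1 1 3481
ROT     : 1 3481 1
MUL     : 1 3481
SWAP    : 3481 1
ADD     : 3482
POP     : (empty)
PUSH 8  : 8
DUP     : 8 8
MUL     : 64
PUSH 9  : 64 9
NEG     : 64 -9
SWAP    : -9 64
SWAP    : 64 -9

[64, -9]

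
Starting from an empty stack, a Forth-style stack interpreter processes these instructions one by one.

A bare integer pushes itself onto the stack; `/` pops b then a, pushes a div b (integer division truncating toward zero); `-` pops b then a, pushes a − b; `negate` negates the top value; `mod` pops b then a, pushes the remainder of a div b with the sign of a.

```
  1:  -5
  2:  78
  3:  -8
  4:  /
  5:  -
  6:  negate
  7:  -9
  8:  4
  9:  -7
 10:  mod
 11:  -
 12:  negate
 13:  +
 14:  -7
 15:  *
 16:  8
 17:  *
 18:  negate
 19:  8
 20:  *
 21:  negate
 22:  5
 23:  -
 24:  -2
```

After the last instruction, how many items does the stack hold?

2

-5     → -5
78     → -5 78
-8     → -5 78 -8
/      → -5 -9
-      → 4
negate → -4
-9     → -4 -9
4      → -4 -9 4
-7     → -4 -9 4 -7
mod    → -4 -9 4
-      → -4 -13
negate → -4 13
+      → 9
-7     → 9 -7
*      → -63
8      → -63 8
*      → -504
negate → 504
8      → 504 8
*      → 4032
negate → -4032
5      → -4032 5
-      → -4037
-2     → -4037 -2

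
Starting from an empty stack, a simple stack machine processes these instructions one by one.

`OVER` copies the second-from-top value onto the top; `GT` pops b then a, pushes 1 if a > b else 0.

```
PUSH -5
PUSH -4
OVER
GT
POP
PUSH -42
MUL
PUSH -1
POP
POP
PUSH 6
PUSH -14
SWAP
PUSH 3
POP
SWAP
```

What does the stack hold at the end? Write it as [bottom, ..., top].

PUSH -5  : -5
PUSH -4  : -5 -4
OVER     : -5 -4 -5
GT       : -5 1
POP      : -5
PUSH -42 : -5 -42
MUL      : 210
PUSH -1  : 210 -1
POP      : 210
POP      : (empty)
PUSH 6   : 6
PUSH -14 : 6 -14
SWAP     : -14 6
PUSH 3   : -14 6 3
POP      : -14 6
SWAP     : 6 -14

[6, -14]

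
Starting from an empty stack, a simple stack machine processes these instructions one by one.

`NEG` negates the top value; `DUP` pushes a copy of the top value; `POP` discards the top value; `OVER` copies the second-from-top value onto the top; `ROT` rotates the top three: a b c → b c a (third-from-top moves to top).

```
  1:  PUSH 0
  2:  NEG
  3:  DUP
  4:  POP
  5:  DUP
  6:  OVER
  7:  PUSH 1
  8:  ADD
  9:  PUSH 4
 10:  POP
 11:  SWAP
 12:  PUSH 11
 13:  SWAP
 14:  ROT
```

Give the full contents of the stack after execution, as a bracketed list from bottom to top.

PUSH 0   [0]
NEG      [0]
DUP      [0, 0]
POP      [0]
DUP      [0, 0]
OVER     [0, 0, 0]
PUSH 1   [0, 0, 0, 1]
ADD      [0, 0, 1]
PUSH 4   [0, 0, 1, 4]
POP      [0, 0, 1]
SWAP     [0, 1, 0]
PUSH 11  [0, 1, 0, 11]
SWAP     [0, 1, 11, 0]
ROT      [0, 11, 0, 1]

[0, 11, 0, 1]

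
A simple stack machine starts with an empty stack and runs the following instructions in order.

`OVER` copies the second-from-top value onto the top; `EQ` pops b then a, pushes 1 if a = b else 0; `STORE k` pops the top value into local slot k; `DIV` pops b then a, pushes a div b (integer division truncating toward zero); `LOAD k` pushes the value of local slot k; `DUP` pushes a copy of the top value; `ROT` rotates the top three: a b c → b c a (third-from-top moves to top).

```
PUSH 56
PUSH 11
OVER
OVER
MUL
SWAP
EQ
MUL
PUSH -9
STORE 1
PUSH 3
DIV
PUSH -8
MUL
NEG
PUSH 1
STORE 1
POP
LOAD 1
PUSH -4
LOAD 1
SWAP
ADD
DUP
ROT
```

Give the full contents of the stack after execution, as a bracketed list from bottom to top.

[-3, -3, 1]

PUSH 56 -> 56
PUSH 11 -> 56 11
OVER    -> 56 11 56
OVER    -> 56 11 56 11
MUL     -> 56 11 616
SWAP    -> 56 616 11
EQ      -> 56 0
MUL     -> 0
PUSH -9 -> 0 -9
STORE 1 -> 0
PUSH 3  -> 0 3
DIV     -> 0
PUSH -8 -> 0 -8
MUL     -> 0
NEG     -> 0
PUSH 1  -> 0 1
STORE 1 -> 0
POP     -> (empty)
LOAD 1  -> 1
PUSH -4 -> 1 -4
LOAD 1  -> 1 -4 1
SWAP    -> 1 1 -4
ADD     -> 1 -3
DUP     -> 1 -3 -3
ROT     -> -3 -3 1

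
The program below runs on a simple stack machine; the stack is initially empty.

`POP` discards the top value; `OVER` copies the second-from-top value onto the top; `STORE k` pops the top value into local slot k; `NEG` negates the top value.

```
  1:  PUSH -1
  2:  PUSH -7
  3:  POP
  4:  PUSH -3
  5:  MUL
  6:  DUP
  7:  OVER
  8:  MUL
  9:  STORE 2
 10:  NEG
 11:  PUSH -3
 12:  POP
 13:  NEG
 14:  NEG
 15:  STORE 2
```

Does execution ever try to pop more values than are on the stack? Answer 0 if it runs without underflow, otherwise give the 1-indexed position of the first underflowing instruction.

PUSH -1 -> [-1]
PUSH -7 -> [-1, -7]
POP     -> [-1]
PUSH -3 -> [-1, -3]
MUL     -> [3]
DUP     -> [3, 3]
OVER    -> [3, 3, 3]
MUL     -> [3, 9]
STORE 2 -> [3]
NEG     -> [-3]
PUSH -3 -> [-3, -3]
POP     -> [-3]
NEG     -> [3]
NEG     -> [-3]
STORE 2 -> []

0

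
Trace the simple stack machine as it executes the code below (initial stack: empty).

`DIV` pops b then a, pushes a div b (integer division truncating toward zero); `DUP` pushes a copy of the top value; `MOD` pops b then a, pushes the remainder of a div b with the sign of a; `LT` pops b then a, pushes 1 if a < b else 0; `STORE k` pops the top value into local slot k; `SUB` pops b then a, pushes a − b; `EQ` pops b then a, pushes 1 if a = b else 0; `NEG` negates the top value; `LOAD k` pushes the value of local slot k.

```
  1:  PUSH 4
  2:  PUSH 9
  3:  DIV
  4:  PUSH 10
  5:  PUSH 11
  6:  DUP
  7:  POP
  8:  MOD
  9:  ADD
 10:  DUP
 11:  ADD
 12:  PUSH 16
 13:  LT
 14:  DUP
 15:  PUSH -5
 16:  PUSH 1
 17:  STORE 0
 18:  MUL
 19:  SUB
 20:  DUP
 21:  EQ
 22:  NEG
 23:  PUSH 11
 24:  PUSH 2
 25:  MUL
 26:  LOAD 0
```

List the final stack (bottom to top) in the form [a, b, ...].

PUSH 4   4
PUSH 9   4 9
DIV      0
PUSH 10  0 10
PUSH 11  0 10 11
DUP      0 10 11 11
POP      0 10 11
MOD      0 10
ADD      10
DUP      10 10
ADD      20
PUSH 16  20 16
LT       0
DUP      0 0
PUSH -5  0 0 -5
PUSH 1   0 0 -5 1
STORE 0  0 0 -5
MUL      0 0
SUB      0
DUP      0 0
EQ       1
NEG      -1
PUSH 11  -1 11
PUSH 2   -1 11 2
MUL      -1 22
LOAD 0   -1 22 1

[-1, 22, 1]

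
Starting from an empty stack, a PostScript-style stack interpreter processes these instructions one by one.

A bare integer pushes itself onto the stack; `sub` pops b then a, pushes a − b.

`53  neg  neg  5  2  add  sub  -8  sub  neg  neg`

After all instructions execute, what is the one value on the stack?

53  -> [53]
neg -> [-53]
neg -> [53]
5   -> [53, 5]
2   -> [53, 5, 2]
add -> [53, 7]
sub -> [46]
-8  -> [46, -8]
sub -> [54]
neg -> [-54]
neg -> [54]

54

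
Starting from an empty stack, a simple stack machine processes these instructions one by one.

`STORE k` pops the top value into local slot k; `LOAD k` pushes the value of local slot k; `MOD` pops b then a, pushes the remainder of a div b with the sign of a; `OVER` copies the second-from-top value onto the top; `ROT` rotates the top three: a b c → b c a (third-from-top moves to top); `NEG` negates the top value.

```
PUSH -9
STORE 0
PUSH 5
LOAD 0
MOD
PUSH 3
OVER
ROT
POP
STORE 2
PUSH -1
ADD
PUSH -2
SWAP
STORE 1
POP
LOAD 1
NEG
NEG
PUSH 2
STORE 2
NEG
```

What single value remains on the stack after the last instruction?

PUSH -9 → -9
STORE 0 → (empty)
PUSH 5  → 5
LOAD 0  → 5 -9
MOD     → 5
PUSH 3  → 5 3
OVER    → 5 3 5
ROT     → 3 5 5
POP     → 3 5
STORE 2 → 3
PUSH -1 → 3 -1
ADD     → 2
PUSH -2 → 2 -2
SWAP    → -2 2
STORE 1 → -2
POP     → (empty)
LOAD 1  → 2
NEG     → -2
NEG     → 2
PUSH 2  → 2 2
STORE 2 → 2
NEG     → -2

-2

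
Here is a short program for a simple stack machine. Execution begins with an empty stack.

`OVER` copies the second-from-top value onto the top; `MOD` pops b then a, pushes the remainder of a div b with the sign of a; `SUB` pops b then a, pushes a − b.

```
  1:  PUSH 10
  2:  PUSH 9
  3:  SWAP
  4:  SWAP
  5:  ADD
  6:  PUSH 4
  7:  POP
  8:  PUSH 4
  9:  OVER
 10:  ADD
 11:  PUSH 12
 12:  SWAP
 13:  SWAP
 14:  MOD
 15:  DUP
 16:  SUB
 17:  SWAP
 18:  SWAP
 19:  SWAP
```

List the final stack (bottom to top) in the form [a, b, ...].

PUSH 10 → 10
PUSH 9  → 10 9
SWAP    → 9 10
SWAP    → 10 9
ADD     → 19
PUSH 4  → 19 4
POP     → 19
PUSH 4  → 19 4
OVER    → 19 4 19
ADD     → 19 23
PUSH 12 → 19 23 12
SWAP    → 19 12 23
SWAP    → 19 23 12
MOD     → 19 11
DUP     → 19 11 11
SUB     → 19 0
SWAP    → 0 19
SWAP    → 19 0
SWAP    → 0 19

[0, 19]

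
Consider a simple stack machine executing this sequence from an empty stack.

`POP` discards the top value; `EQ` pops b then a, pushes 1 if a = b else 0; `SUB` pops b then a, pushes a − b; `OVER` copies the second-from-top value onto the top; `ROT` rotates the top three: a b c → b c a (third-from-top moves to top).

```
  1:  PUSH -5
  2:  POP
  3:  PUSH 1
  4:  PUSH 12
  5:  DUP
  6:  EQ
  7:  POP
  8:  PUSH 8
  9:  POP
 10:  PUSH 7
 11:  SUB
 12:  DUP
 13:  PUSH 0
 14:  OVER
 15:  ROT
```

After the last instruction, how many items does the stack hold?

PUSH -5  [-5]
POP      []
PUSH 1   [1]
PUSH 12  [1, 12]
DUP      [1, 12, 12]
EQ       [1, 1]
POP      [1]
PUSH 8   [1, 8]
POP      [1]
PUSH 7   [1, 7]
SUB      [-6]
DUP      [-6, -6]
PUSH 0   [-6, -6, 0]
OVER     [-6, -6, 0, -6]
ROT      [-6, 0, -6, -6]

4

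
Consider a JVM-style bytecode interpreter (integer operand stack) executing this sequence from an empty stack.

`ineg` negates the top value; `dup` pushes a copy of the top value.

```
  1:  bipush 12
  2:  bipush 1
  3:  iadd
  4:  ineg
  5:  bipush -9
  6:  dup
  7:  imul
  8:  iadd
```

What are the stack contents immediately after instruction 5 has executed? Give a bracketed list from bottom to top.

bipush 12 -> [12]
bipush 1  -> [12, 1]
iadd      -> [13]
ineg      -> [-13]
bipush -9 -> [-13, -9]

[-13, -9]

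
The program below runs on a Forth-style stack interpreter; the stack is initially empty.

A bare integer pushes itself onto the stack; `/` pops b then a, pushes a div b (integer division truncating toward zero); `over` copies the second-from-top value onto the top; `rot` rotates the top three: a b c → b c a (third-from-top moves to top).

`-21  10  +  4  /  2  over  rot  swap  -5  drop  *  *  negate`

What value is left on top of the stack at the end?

-8

-21     -21
10      -21 10
+       -11
4       -11 4
/       -2
2       -2 2
over    -2 2 -2
rot     2 -2 -2
swap    2 -2 -2
-5      2 -2 -2 -5
drop    2 -2 -2
*       2 4
*       8
negate  -8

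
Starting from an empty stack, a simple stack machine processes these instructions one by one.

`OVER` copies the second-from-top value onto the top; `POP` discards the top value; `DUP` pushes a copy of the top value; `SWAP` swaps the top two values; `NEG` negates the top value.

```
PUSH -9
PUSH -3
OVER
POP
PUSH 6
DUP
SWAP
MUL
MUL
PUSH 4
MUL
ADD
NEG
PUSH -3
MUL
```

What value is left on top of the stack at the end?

PUSH -9 : -9
PUSH -3 : -9 -3
OVER    : -9 -3 -9
POP     : -9 -3
PUSH 6  : -9 -3 6
DUP     : -9 -3 6 6
SWAP    : -9 -3 6 6
MUL     : -9 -3 36
MUL     : -9 -108
PUSH 4  : -9 -108 4
MUL     : -9 -432
ADD     : -441
NEG     : 441
PUSH -3 : 441 -3
MUL     : -1323

-1323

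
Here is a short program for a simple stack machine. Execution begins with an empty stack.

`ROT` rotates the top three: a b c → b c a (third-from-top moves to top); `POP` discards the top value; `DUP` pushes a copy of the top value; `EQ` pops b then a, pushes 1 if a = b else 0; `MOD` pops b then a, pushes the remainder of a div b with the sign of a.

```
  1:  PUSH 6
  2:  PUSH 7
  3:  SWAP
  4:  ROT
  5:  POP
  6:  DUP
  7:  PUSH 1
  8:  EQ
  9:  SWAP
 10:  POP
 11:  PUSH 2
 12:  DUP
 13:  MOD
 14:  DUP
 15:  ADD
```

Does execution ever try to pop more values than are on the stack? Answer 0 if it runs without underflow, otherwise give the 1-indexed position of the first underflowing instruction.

PUSH 6 : [6]
PUSH 7 : [6, 7]
SWAP   : [7, 6]
ROT  — needs 3 operands, stack has 2 → underflow

4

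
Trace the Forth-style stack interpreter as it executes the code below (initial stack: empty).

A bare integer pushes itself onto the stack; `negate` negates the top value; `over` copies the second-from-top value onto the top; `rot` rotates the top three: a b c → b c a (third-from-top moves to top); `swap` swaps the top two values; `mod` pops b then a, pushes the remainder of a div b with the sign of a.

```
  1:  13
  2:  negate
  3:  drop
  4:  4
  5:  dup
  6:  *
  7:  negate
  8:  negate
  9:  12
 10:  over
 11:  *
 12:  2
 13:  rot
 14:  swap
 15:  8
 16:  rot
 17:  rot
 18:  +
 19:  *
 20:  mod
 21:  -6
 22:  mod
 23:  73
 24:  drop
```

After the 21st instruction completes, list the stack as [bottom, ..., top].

13     : [13]
negate : [-13]
drop   : []
4      : [4]
dup    : [4, 4]
*      : [16]
negate : [-16]
negate : [16]
12     : [16, 12]
over   : [16, 12, 16]
*      : [16, 192]
2      : [16, 192, 2]
rot    : [192, 2, 16]
swap   : [192, 16, 2]
8      : [192, 16, 2, 8]
rot    : [192, 2, 8, 16]
rot    : [192, 8, 16, 2]
+      : [192, 8, 18]
*      : [192, 144]
mod    : [48]
-6     : [48, -6]

[48, -6]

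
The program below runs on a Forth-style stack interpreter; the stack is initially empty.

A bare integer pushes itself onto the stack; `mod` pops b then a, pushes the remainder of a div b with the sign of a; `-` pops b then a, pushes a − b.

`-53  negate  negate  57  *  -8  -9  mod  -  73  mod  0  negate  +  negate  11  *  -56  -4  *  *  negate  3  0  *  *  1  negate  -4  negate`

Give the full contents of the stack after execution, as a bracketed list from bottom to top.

[0, -1, 4]

-53    → -53
negate → 53
negate → -53
57     → -53 57
*      → -3021
-8     → -3021 -8
-9     → -3021 -8 -9
mod    → -3021 -8
-      → -3013
73     → -3013 73
mod    → -20
0      → -20 0
negate → -20 0
+      → -20
negate → 20
11     → 20 11
*      → 220
-56    → 220 -56
-4     → 220 -56 -4
*      → 220 224
*      → 49280
negate → -49280
3      → -49280 3
0      → -49280 3 0
*      → -49280 0
*      → 0
1      → 0 1
negate → 0 -1
-4     → 0 -1 -4
negate → 0 -1 4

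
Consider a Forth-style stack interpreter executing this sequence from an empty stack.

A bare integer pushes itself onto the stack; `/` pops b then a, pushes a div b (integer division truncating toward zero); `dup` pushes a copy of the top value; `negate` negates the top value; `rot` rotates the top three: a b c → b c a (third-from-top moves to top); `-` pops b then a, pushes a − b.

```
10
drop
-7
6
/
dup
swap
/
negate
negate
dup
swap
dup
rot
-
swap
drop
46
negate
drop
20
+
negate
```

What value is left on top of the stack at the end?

-20

10     → 10
drop   → (empty)
-7     → -7
6      → -7 6
/      → -1
dup    → -1 -1
swap   → -1 -1
/      → 1
negate → -1
negate → 1
dup    → 1 1
swap   → 1 1
dup    → 1 1 1
rot    → 1 1 1
-      → 1 0
swap   → 0 1
drop   → 0
46     → 0 46
negate → 0 -46
drop   → 0
20     → 0 20
+      → 20
negate → -20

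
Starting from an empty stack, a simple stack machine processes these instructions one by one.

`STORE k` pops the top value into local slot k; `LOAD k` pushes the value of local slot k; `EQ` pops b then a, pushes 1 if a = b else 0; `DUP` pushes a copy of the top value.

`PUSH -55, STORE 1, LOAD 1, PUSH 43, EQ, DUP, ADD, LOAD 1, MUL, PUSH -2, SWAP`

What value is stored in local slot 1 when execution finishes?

PUSH -55 → [-55]
STORE 1  → []
LOAD 1   → [-55]
PUSH 43  → [-55, 43]
EQ       → [0]
DUP      → [0, 0]
ADD      → [0]
LOAD 1   → [0, -55]
MUL      → [0]
PUSH -2  → [0, -2]
SWAP     → [-2, 0]

-55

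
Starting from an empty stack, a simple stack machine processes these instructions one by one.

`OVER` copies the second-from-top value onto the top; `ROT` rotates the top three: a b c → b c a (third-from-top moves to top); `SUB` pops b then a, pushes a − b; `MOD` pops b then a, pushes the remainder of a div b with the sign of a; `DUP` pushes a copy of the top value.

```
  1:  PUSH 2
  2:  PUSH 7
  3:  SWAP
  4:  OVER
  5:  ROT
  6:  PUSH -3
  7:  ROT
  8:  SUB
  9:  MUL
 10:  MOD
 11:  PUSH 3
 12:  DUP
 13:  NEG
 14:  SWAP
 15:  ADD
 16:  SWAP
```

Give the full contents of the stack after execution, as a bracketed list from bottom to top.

[0, 2]

PUSH 2  : 2
PUSH 7  : 2 7
SWAP    : 7 2
OVER    : 7 2 7
ROT     : 2 7 7
PUSH -3 : 2 7 7 -3
ROT     : 2 7 -3 7
SUB     : 2 7 -10
MUL     : 2 -70
MOD     : 2
PUSH 3  : 2 3
DUP     : 2 3 3
NEG     : 2 3 -3
SWAP    : 2 -3 3
ADD     : 2 0
SWAP    : 0 2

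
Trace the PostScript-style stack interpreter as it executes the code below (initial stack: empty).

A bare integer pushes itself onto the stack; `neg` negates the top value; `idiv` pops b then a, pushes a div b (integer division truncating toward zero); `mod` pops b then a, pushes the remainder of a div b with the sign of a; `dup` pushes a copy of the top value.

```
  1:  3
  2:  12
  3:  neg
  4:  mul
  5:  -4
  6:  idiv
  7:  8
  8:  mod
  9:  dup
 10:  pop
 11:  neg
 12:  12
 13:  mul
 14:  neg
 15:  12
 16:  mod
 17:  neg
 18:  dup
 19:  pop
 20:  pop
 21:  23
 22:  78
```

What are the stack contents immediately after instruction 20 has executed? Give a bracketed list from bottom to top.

3    → 3
12   → 3 12
neg  → 3 -12
mul  → -36
-4   → -36 -4
idiv → 9
8    → 9 8
mod  → 1
dup  → 1 1
pop  → 1
neg  → -1
12   → -1 12
mul  → -12
neg  → 12
12   → 12 12
mod  → 0
neg  → 0
dup  → 0 0
pop  → 0
pop  → (empty)

[]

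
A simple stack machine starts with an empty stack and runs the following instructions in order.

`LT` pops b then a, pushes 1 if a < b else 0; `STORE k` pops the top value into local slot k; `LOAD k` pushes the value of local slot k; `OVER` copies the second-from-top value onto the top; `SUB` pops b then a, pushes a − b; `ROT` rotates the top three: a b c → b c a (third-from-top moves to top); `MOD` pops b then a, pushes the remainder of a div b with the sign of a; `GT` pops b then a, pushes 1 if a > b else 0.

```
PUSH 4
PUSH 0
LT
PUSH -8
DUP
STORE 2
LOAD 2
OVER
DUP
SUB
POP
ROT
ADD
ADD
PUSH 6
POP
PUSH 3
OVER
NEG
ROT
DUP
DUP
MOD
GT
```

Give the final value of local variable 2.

PUSH 4  : [4]
PUSH 0  : [4, 0]
LT      : [0]
PUSH -8 : [0, -8]
DUP     : [0, -8, -8]
STORE 2 : [0, -8]
LOAD 2  : [0, -8, -8]
OVER    : [0, -8, -8, -8]
DUP     : [0, -8, -8, -8, -8]
SUB     : [0, -8, -8, 0]
POP     : [0, -8, -8]
ROT     : [-8, -8, 0]
ADD     : [-8, -8]
ADD     : [-16]
PUSH 6  : [-16, 6]
POP     : [-16]
PUSH 3  : [-16, 3]
OVER    : [-16, 3, -16]
NEG     : [-16, 3, 16]
ROT     : [3, 16, -16]
DUP     : [3, 16, -16, -16]
DUP     : [3, 16, -16, -16, -16]
MOD     : [3, 16, -16, 0]
GT      : [3, 16, 0]

-8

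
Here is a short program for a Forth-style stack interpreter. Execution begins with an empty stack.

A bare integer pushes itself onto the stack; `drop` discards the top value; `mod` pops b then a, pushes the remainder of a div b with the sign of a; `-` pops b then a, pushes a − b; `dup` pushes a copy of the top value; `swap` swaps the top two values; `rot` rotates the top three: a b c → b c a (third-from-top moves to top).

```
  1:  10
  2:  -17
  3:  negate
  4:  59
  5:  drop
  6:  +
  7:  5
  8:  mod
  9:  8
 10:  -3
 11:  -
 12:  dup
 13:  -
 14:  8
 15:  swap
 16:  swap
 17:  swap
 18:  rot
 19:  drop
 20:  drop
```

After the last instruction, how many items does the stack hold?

10     : [10]
-17    : [10, -17]
negate : [10, 17]
59     : [10, 17, 59]
drop   : [10, 17]
+      : [27]
5      : [27, 5]
mod    : [2]
8      : [2, 8]
-3     : [2, 8, -3]
-      : [2, 11]
dup    : [2, 11, 11]
-      : [2, 0]
8      : [2, 0, 8]
swap   : [2, 8, 0]
swap   : [2, 0, 8]
swap   : [2, 8, 0]
rot    : [8, 0, 2]
drop   : [8, 0]
drop   : [8]

1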